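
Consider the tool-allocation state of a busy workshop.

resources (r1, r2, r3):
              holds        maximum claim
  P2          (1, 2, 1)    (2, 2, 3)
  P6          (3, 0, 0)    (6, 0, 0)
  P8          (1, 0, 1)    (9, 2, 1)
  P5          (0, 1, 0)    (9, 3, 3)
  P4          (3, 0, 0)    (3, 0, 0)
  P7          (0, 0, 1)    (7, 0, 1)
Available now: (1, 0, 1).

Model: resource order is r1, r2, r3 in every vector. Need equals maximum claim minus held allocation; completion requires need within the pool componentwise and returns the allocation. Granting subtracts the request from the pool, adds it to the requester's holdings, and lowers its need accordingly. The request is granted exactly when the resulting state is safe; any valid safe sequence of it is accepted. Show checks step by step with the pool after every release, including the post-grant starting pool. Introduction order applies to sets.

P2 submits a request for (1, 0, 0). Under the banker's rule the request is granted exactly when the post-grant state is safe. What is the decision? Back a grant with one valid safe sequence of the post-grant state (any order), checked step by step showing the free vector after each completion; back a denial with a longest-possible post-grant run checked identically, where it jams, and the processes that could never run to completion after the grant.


DENY. Granting would leave the state unsafe.
Key observation: after P4, P6 the pool peaks at (6, 0, 1), and each blocked process is short somewhere: P2 on r3; P8 on r1, r2; P5 on r1, r2, r3; P7 on r1.
Pretend the grant happened; the run P4, P6 goes as far as possible. Walking it through:
  pool = (0, 0, 1)
  P4 needs (0, 0, 0) <= (0, 0, 1) -> finishes; pool += (3, 0, 0) = (3, 0, 1)
  P6 needs (3, 0, 0) <= (3, 0, 1) -> finishes; pool += (3, 0, 0) = (6, 0, 1)
  blocked: P2 wants (0, 0, 2), pool (6, 0, 1) — not enough r3
  blocked: P8 wants (8, 2, 0), pool (6, 0, 1) — not enough r1 and r2
  blocked: P5 wants (9, 2, 3), pool (6, 0, 1) — not enough r1, r2 and r3
  blocked: P7 wants (7, 0, 0), pool (6, 0, 1) — not enough r1
Had the request been granted, P2, P8, P5 and P7 could never finish.


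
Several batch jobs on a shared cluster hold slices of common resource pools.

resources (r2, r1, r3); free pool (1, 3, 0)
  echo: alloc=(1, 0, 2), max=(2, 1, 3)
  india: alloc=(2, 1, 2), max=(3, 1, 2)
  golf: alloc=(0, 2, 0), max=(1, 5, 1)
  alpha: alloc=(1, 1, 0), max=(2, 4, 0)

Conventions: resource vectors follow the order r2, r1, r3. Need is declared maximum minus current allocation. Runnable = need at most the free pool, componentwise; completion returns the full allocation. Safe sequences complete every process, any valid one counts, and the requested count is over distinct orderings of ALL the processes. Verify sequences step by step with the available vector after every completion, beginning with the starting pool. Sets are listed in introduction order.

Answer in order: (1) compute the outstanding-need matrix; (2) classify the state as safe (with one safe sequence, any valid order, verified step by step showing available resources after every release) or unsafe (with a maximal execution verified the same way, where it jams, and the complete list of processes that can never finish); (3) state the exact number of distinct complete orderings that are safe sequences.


(1) Remaining need (order r2, r1, r3):
  echo: (1, 1, 1)
  india: (1, 0, 0)
  golf: (1, 3, 1)
  alpha: (1, 3, 0)
(2) SAFE — a valid safe sequence is india, echo, alpha, golf.
Key observation: at india the run first touches a limit — (1, 0, 0) against (1, 3, 0), exact on a resource it actually requests.
Check, step by step:
  pool = (1, 3, 0)
  india: need (1, 0, 0) fits (1, 3, 0); releases (2, 1, 2), pool now (3, 4, 2)
  echo: need (1, 1, 1) fits (3, 4, 2); releases (1, 0, 2), pool now (4, 4, 4)
  alpha: need (1, 3, 0) fits (4, 4, 4); releases (1, 1, 0), pool now (5, 5, 4)
  golf: need (1, 3, 1) fits (5, 5, 4); releases (0, 2, 0), pool now (5, 7, 4)
(3) The exact count: 8 of the possible complete orderings are safe sequences.


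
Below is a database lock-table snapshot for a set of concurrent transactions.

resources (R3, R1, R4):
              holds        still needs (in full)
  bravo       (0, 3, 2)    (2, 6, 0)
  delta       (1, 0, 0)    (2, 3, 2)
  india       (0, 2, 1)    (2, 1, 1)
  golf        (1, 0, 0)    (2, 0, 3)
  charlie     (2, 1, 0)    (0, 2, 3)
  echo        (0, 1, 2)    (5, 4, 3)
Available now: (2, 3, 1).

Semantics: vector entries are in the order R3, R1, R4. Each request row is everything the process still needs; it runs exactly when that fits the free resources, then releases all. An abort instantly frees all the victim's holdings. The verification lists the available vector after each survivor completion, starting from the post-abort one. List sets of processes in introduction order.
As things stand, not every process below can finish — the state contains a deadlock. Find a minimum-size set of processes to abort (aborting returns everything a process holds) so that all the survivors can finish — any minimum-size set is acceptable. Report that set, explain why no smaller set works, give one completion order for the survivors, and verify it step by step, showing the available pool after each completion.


The answer: abort bravo.
Key observation: the deadlocked charlie becomes finishable only because bravo released (0, 3, 2); it completes at step 1 below.
No smaller set exists: with zero aborts the deadlock remains.
The survivors complete as charlie, delta, india, echo, golf. Walking it through (starting from the post-abort pool):
  pool = (2, 6, 3)
  run charlie (needs (0, 2, 3), free (2, 6, 3)); after release of (2, 1, 0) the pool is (4, 7, 3)
  run delta (needs (2, 3, 2), free (4, 7, 3)); after release of (1, 0, 0) the pool is (5, 7, 3)
  run india (needs (2, 1, 1), free (5, 7, 3)); after release of (0, 2, 1) the pool is (5, 9, 4)
  run echo (needs (5, 4, 3), free (5, 9, 4)); after release of (0, 1, 2) the pool is (5, 10, 6)
  run golf (needs (2, 0, 3), free (5, 10, 6)); after release of (1, 0, 0) the pool is (6, 10, 6)


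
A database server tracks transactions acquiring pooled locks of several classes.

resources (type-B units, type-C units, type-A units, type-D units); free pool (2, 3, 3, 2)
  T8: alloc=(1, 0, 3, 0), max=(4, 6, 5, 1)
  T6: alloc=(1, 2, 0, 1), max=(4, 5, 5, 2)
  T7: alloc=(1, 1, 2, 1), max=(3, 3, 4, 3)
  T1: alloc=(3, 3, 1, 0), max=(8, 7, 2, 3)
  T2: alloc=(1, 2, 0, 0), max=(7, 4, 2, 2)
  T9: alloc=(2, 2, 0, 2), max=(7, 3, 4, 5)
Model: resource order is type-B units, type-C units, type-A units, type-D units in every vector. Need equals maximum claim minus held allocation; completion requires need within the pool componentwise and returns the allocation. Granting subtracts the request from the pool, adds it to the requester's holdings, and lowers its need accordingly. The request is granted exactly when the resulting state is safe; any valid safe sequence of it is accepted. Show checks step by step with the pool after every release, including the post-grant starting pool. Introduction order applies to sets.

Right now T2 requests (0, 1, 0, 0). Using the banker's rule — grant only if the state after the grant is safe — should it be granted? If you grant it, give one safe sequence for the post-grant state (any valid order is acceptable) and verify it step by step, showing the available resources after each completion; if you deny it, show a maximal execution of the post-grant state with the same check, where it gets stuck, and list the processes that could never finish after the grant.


DENY: after the grant no complete ordering would exist.
Key observation: after T7, T6 the pool peaks at (4, 5, 5, 4), and each blocked process is short somewhere: T8 on type-C units; T1 on type-B units; T2 on type-B units; T9 on type-B units.
On the post-grant state, T7, T6 is a maximal run — nothing extends it. Walking it through:
  pool = (2, 2, 3, 2)
  run T7 (needs (2, 2, 2, 2), free (2, 2, 3, 2)); after release of (1, 1, 2, 1) the pool is (3, 3, 5, 3)
  run T6 (needs (3, 3, 5, 1), free (3, 3, 5, 3)); after release of (1, 2, 0, 1) the pool is (4, 5, 5, 4)
  T8 cannot run: need (3, 6, 2, 1) vs free (4, 5, 5, 4) (insufficient type-C units)
  T1 cannot run: need (5, 4, 1, 3) vs free (4, 5, 5, 4) (insufficient type-B units)
  T2 cannot run: need (6, 1, 2, 2) vs free (4, 5, 5, 4) (insufficient type-B units)
  T9 cannot run: need (5, 1, 4, 3) vs free (4, 5, 5, 4) (insufficient type-B units)
Processes that could never finish after the grant: T8, T1, T2 and T9.


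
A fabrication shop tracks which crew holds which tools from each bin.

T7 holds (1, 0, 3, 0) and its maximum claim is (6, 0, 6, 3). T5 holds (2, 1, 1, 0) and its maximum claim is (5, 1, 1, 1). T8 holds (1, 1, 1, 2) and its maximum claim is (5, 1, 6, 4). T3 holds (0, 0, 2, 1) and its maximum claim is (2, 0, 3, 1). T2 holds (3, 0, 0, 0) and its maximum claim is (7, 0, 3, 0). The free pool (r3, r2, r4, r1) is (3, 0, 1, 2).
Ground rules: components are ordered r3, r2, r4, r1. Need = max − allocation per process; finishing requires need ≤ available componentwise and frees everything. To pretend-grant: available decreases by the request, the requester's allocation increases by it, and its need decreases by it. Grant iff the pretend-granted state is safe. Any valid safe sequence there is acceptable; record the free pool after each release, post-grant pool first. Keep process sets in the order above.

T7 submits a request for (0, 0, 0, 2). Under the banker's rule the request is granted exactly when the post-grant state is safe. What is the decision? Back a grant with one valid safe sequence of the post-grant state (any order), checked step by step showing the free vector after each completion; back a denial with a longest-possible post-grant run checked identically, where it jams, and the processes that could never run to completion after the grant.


GRANT. The post-grant state is safe; one safe sequence: T3, T5, T7, T2, T8.
Key observation: (3, 0, 1, 0) free after granting still covers T3 first, and each release covers the next.
Check on the post-grant state, step by step:
  pool = (3, 0, 1, 0)
  T3 needs (2, 0, 1, 0) <= (3, 0, 1, 0) -> finishes; pool += (0, 0, 2, 1) = (3, 0, 3, 1)
  T5 needs (3, 0, 0, 1) <= (3, 0, 3, 1) -> finishes; pool += (2, 1, 1, 0) = (5, 1, 4, 1)
  T7 needs (5, 0, 3, 1) <= (5, 1, 4, 1) -> finishes; pool += (1, 0, 3, 2) = (6, 1, 7, 3)
  T2 needs (4, 0, 3, 0) <= (6, 1, 7, 3) -> finishes; pool += (3, 0, 0, 0) = (9, 1, 7, 3)
  T8 needs (4, 0, 5, 2) <= (9, 1, 7, 3) -> finishes; pool += (1, 1, 1, 2) = (10, 2, 8, 5)


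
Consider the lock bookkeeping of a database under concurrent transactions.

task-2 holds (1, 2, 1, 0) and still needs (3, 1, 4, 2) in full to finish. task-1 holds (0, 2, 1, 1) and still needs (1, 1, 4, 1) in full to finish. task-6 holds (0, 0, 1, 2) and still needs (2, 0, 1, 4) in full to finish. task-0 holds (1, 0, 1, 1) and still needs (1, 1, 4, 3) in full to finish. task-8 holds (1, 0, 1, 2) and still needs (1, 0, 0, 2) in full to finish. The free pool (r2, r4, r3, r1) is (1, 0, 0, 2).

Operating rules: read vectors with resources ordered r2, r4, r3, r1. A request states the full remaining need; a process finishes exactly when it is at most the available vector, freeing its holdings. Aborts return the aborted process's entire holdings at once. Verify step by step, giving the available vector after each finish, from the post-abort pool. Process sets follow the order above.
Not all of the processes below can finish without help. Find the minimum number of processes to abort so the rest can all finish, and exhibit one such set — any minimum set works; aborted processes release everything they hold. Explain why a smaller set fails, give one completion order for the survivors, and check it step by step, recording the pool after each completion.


Abort task-1 and task-0.
Key observation: aborting task-1 and task-0 returns (1, 2, 2, 2), and task-2 — hopeless before — runs at step 3 with the returned capacity in the pool.
No one abort is enough; case by case: task-2 alone leaves task-1 blocked (short on r3); task-1 alone leaves task-2 blocked (short on r2 and r3); task-6 alone leaves task-2 blocked (short on r2, r4 and r3); task-0 alone leaves task-2 blocked (short on r4 and r3); task-8 alone leaves task-2 blocked (short on r2, r4 and r3).
One survivor order: task-6, task-8, task-2. Check, step by step (post-abort pool first):
  pool = (2, 2, 2, 4)
  task-6: need (2, 0, 1, 4) fits (2, 2, 2, 4); releases (0, 0, 1, 2), pool now (2, 2, 3, 6)
  task-8: need (1, 0, 0, 2) fits (2, 2, 3, 6); releases (1, 0, 1, 2), pool now (3, 2, 4, 8)
  task-2: need (3, 1, 4, 2) fits (3, 2, 4, 8); releases (1, 2, 1, 0), pool now (4, 4, 5, 8)


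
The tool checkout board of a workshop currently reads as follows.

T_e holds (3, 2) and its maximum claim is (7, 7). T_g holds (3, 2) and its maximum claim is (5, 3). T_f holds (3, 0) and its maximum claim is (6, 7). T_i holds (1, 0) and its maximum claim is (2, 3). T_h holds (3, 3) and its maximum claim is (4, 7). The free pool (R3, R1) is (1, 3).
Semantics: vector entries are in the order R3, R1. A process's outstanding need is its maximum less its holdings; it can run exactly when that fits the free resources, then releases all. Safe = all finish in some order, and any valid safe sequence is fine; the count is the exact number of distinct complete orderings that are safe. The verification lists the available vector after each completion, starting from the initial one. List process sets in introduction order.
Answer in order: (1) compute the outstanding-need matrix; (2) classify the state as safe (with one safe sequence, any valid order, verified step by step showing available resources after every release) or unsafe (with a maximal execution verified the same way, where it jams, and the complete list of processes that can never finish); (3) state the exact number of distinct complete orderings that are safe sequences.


(1) Outstanding need per process (order R3, R1):
  T_e: (4, 5)
  T_g: (2, 1)
  T_f: (3, 7)
  T_i: (1, 3)
  T_h: (1, 4)
(2) The state is SAFE; one workable sequence: T_i, T_g, T_h, T_e, T_f.
Key observation: the order's first zero-slack moment is T_i ((1, 3) needed, (1, 3) free — a requested resource with nothing to spare).
Check, step by step:
  pool = (1, 3)
  T_i: need (1, 3) fits (1, 3); releases (1, 0), pool now (2, 3)
  T_g: need (2, 1) fits (2, 3); releases (3, 2), pool now (5, 5)
  T_h: need (1, 4) fits (5, 5); releases (3, 3), pool now (8, 8)
  T_e: need (4, 5) fits (8, 8); releases (3, 2), pool now (11, 10)
  T_f: need (3, 7) fits (11, 10); releases (3, 0), pool now (14, 10)
(3) Precisely 4 of the possible complete orderings are safe sequences.


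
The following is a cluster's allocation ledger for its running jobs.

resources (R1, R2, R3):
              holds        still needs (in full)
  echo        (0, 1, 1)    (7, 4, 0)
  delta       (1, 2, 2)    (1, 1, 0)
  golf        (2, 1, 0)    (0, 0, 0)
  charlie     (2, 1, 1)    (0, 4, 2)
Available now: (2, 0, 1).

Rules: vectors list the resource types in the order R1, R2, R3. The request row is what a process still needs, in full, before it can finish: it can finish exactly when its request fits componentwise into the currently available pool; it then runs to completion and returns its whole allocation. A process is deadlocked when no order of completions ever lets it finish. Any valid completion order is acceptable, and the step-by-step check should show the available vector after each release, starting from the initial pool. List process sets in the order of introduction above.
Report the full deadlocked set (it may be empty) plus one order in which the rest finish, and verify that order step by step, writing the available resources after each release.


The deadlocked set is echo and charlie.
Key observation: the pool after golf, delta is (5, 3, 3); every surviving request exceeds it in R2, so progress ends there.
The rest can finish in the order golf, delta. Check, step by step:
  pool = (2, 0, 1)
  run golf (needs (0, 0, 0), free (2, 0, 1)); after release of (2, 1, 0) the pool is (4, 1, 1)
  run delta (needs (1, 1, 0), free (4, 1, 1)); after release of (1, 2, 2) the pool is (5, 3, 3)
The stuck group stays short no matter what:
  echo still needs (7, 4, 0) but only (5, 3, 3) is free — short on R1 and R2
  charlie still needs (0, 4, 2) but only (5, 3, 3) is free — short on R2


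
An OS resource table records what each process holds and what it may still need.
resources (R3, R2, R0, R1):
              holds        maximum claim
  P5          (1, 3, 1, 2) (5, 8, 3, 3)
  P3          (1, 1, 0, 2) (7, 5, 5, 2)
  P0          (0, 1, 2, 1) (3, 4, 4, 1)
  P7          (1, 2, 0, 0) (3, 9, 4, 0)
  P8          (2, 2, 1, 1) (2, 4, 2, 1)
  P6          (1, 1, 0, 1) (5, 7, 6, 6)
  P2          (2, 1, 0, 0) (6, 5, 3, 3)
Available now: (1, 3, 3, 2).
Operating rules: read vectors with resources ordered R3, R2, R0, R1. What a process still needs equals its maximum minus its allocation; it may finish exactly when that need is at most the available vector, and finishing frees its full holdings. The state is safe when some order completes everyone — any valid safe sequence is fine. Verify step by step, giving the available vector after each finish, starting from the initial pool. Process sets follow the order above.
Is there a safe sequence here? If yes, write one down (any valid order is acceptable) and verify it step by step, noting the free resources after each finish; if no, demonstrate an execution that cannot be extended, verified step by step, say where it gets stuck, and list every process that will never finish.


UNSAFE — no complete ordering exists.
Key observation: after P8, P0 the pool peaks at (3, 6, 6, 4), and each blocked process is short somewhere: P5 on R3; P3 on R3; P7 on R2; P6 on R3, R1; P2 on R3.
The run P8, P0 cannot be extended any further. Step-by-step check:
  pool = (1, 3, 3, 2)
  P8 needs (0, 2, 1, 0) <= (1, 3, 3, 2) -> finishes; pool += (2, 2, 1, 1) = (3, 5, 4, 3)
  P0 needs (3, 3, 2, 0) <= (3, 5, 4, 3) -> finishes; pool += (0, 1, 2, 1) = (3, 6, 6, 4)
  P5 cannot run: need (4, 5, 2, 1) vs free (3, 6, 6, 4) (insufficient R3)
  P3 cannot run: need (6, 4, 5, 0) vs free (3, 6, 6, 4) (insufficient R3)
  P7 cannot run: need (2, 7, 4, 0) vs free (3, 6, 6, 4) (insufficient R2)
  P6 cannot run: need (4, 6, 6, 5) vs free (3, 6, 6, 4) (insufficient R3 and R1)
  P2 cannot run: need (4, 4, 3, 3) vs free (3, 6, 6, 4) (insufficient R3)
Never able to finish: P5, P3, P7, P6 and P2.


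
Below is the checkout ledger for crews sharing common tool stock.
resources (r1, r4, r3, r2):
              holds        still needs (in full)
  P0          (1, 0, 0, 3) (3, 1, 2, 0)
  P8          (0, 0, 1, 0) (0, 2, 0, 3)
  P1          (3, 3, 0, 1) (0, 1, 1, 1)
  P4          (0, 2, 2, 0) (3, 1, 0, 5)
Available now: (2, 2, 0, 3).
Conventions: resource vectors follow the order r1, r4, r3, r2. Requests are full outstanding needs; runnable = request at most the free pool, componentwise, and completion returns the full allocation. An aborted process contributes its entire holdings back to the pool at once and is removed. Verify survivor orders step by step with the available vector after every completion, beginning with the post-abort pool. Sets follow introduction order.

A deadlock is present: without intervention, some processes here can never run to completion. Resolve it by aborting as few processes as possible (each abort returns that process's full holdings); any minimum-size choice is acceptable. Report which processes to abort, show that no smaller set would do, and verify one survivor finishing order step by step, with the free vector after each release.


The answer: abort P4.
Key observation: P0 had no path to completion before; after the abort of P4 ((0, 2, 2, 0) returned), step 3 is where it fits.
Minimality: the empty abort set fails — the state is deadlocked as it stands.
The survivors complete as P1, P8, P0. Check, step by step (starting from the post-abort pool):
  pool = (2, 4, 2, 3)
  P1: need (0, 1, 1, 1) fits (2, 4, 2, 3); releases (3, 3, 0, 1), pool now (5, 7, 2, 4)
  P8: need (0, 2, 0, 3) fits (5, 7, 2, 4); releases (0, 0, 1, 0), pool now (5, 7, 3, 4)
  P0: need (3, 1, 2, 0) fits (5, 7, 3, 4); releases (1, 0, 0, 3), pool now (6, 7, 3, 7)


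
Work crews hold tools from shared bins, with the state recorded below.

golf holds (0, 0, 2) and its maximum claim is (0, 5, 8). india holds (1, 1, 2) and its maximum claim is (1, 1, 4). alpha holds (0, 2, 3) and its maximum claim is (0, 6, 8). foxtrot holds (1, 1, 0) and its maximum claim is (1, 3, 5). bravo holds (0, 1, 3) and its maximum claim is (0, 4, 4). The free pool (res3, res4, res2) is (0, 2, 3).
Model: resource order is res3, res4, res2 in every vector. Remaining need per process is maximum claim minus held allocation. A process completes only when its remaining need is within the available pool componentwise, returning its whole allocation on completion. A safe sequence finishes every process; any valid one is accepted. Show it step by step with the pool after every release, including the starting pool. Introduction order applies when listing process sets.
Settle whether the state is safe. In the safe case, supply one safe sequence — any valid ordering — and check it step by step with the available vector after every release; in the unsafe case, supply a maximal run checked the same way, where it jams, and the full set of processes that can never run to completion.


The state is SAFE; one workable sequence: india, bravo, foxtrot, golf, alpha.
Key observation: the order's first zero-slack moment is bravo ((0, 3, 1) needed, (1, 3, 5) free — a requested resource with nothing to spare).
Verifying each step:
  pool = (0, 2, 3)
  run india (needs (0, 0, 2), free (0, 2, 3)); after release of (1, 1, 2) the pool is (1, 3, 5)
  run bravo (needs (0, 3, 1), free (1, 3, 5)); after release of (0, 1, 3) the pool is (1, 4, 8)
  run foxtrot (needs (0, 2, 5), free (1, 4, 8)); after release of (1, 1, 0) the pool is (2, 5, 8)
  run golf (needs (0, 5, 6), free (2, 5, 8)); after release of (0, 0, 2) the pool is (2, 5, 10)
  run alpha (needs (0, 4, 5), free (2, 5, 10)); after release of (0, 2, 3) the pool is (2, 7, 13)


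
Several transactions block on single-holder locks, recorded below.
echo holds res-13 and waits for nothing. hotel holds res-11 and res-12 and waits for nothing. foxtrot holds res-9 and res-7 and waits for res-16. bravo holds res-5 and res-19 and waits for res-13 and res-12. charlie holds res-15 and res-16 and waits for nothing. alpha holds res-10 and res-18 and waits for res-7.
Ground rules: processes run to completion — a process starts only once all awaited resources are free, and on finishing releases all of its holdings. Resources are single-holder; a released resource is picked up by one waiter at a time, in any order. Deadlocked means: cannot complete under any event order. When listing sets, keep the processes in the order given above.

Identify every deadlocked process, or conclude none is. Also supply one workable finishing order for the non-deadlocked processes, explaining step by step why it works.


Nothing here is deadlocked.
Key observation: there is no circular wait here — follow any chain and it reaches a process that is free to run now.
One completion order for the rest: charlie, echo, foxtrot, hotel, bravo, alpha.
Walking it through:
  charlie waits on nothing -> runs at once and releases res-15 and res-16
  echo waits on nothing -> runs at once and releases res-13
  foxtrot: everything it awaited (res-16) is free; runs, freeing res-9 and res-7
  hotel waits on nothing -> runs at once and releases res-11 and res-12
  bravo: everything it awaited (res-13 and res-12) is free; runs, freeing res-5 and res-19
  alpha: everything it awaited (res-7) is free; runs, freeing res-10 and res-18


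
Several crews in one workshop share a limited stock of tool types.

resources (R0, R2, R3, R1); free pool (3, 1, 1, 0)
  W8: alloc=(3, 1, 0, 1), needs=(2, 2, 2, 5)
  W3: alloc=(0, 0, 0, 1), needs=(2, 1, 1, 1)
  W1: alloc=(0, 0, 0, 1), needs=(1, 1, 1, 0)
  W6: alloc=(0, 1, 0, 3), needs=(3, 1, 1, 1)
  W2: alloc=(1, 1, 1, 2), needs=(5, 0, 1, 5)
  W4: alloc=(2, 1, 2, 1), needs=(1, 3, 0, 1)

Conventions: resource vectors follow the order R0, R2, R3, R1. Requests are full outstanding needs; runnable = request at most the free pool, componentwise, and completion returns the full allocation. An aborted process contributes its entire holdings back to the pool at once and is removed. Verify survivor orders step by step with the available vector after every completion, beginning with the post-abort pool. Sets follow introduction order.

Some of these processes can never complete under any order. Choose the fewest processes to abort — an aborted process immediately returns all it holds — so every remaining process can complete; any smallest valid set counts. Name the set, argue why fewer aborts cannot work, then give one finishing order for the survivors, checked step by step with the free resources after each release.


Abort W8.
Key observation: W4 had no path to completion before; after the abort of W8 ((3, 1, 0, 1) returned), step 2 is where it fits.
Why nothing smaller works: aborting no one leaves the state deadlocked as given.
Survivors finish in the order: W6, W4, W2, W1, W3. Step-by-step check (pool after the aborts first):
  pool = (6, 2, 1, 1)
  W6: need (3, 1, 1, 1) fits (6, 2, 1, 1); releases (0, 1, 0, 3), pool now (6, 3, 1, 4)
  W4: need (1, 3, 0, 1) fits (6, 3, 1, 4); releases (2, 1, 2, 1), pool now (8, 4, 3, 5)
  W2: need (5, 0, 1, 5) fits (8, 4, 3, 5); releases (1, 1, 1, 2), pool now (9, 5, 4, 7)
  W1: need (1, 1, 1, 0) fits (9, 5, 4, 7); releases (0, 0, 0, 1), pool now (9, 5, 4, 8)
  W3: need (2, 1, 1, 1) fits (9, 5, 4, 8); releases (0, 0, 0, 1), pool now (9, 5, 4, 9)


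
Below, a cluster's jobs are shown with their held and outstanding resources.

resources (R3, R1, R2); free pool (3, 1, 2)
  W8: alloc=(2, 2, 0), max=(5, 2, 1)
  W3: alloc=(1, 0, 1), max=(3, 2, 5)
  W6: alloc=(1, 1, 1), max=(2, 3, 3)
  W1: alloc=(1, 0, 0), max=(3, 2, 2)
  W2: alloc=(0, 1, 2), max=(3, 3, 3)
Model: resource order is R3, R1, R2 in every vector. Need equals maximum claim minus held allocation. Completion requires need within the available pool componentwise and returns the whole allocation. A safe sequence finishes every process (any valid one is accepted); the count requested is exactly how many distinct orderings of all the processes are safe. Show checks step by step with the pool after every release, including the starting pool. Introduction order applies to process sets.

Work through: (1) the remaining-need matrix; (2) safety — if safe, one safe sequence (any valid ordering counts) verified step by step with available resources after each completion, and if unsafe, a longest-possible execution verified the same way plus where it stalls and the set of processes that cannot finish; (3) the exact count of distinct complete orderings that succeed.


(1) Remaining need (order R3, R1, R2):
  W8: (3, 0, 1)
  W3: (2, 2, 4)
  W6: (1, 2, 2)
  W1: (2, 2, 2)
  W2: (3, 2, 1)
(2) The state is SAFE; one workable sequence: W8, W6, W1, W2, W3.
Key observation: reading the order forward, W8 is the first process whose need (3, 0, 1) meets the free pool (3, 1, 2) exactly on a resource it requests.
Verifying each step:
  pool = (3, 1, 2)
  run W8 (needs (3, 0, 1), free (3, 1, 2)); after release of (2, 2, 0) the pool is (5, 3, 2)
  run W6 (needs (1, 2, 2), free (5, 3, 2)); after release of (1, 1, 1) the pool is (6, 4, 3)
  run W1 (needs (2, 2, 2), free (6, 4, 3)); after release of (1, 0, 0) the pool is (7, 4, 3)
  run W2 (needs (3, 2, 1), free (7, 4, 3)); after release of (0, 1, 2) the pool is (7, 5, 5)
  run W3 (needs (2, 2, 4), free (7, 5, 5)); after release of (1, 0, 1) the pool is (8, 5, 6)
(3) The exact count: 12 of the possible complete orderings are safe sequences.


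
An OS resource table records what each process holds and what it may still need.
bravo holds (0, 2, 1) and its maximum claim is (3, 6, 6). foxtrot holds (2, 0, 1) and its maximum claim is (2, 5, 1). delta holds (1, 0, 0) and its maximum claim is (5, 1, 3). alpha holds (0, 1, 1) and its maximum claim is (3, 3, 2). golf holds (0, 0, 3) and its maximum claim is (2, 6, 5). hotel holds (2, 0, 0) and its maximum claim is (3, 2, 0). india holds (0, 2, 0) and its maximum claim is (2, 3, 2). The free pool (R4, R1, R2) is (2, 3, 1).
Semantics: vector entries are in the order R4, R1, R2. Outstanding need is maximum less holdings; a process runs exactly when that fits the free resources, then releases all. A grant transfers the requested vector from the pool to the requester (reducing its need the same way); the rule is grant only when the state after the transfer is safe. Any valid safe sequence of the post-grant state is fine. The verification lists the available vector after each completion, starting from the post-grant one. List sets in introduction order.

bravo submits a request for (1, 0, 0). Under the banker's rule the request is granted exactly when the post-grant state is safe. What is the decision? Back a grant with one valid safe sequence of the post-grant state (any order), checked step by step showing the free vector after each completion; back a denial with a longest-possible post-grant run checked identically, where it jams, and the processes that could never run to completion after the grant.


GRANT. The post-grant state is safe; one safe sequence: hotel, alpha, india, foxtrot, golf, delta, bravo.
Key observation: (1, 3, 1) free after granting still covers hotel first, and each release covers the next.
Step-by-step check of the post-grant state:
  pool = (1, 3, 1)
  hotel needs (1, 2, 0) <= (1, 3, 1) -> finishes; pool += (2, 0, 0) = (3, 3, 1)
  alpha needs (3, 2, 1) <= (3, 3, 1) -> finishes; pool += (0, 1, 1) = (3, 4, 2)
  india needs (2, 1, 2) <= (3, 4, 2) -> finishes; pool += (0, 2, 0) = (3, 6, 2)
  foxtrot needs (0, 5, 0) <= (3, 6, 2) -> finishes; pool += (2, 0, 1) = (5, 6, 3)
  golf needs (2, 6, 2) <= (5, 6, 3) -> finishes; pool += (0, 0, 3) = (5, 6, 6)
  delta needs (4, 1, 3) <= (5, 6, 6) -> finishes; pool += (1, 0, 0) = (6, 6, 6)
  bravo needs (2, 4, 5) <= (6, 6, 6) -> finishes; pool += (1, 2, 1) = (7, 8, 7)


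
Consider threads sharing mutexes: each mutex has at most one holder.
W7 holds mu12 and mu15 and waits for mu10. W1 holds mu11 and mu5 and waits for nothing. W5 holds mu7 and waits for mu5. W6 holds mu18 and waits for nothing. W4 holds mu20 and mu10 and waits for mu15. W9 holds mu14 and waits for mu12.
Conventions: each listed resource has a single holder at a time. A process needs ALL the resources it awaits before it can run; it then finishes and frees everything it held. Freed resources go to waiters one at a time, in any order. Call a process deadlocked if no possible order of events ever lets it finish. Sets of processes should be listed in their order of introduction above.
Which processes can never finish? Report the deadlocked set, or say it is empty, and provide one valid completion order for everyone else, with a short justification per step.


Deadlocked set: W7, W4 and W9.
Key observation: nobody on the ring W7 -> W4 -> W7 can start until another member finishes, which never happens; W9 waits into the deadlock from upstream.
The rest can finish in the order W1, W5, W6.
Check, step by step:
  W1: no waits; runs immediately, freeing mu11 and mu5
  W5 waits on mu5 — all released -> runs and releases mu7
  W6: no waits; runs immediately, freeing mu18


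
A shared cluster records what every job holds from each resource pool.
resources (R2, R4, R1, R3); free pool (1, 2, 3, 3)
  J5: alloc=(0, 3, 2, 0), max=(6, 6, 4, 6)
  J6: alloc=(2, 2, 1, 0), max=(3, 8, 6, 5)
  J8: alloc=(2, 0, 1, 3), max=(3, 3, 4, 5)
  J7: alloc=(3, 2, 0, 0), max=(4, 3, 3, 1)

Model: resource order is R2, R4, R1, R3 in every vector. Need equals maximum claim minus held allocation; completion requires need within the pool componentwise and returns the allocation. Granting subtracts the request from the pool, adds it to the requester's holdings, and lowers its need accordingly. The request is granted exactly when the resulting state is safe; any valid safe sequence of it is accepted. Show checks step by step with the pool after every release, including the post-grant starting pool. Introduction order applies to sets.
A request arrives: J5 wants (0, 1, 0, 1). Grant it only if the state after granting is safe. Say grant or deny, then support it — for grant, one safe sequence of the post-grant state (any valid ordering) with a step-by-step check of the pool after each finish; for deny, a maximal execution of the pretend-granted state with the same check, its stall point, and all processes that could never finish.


GRANT — the state after the grant stays safe, e.g. via J7, J8, J5, J6.
Key observation: post-grant, (1, 1, 3, 2) remains, and an order beginning with J7 completes everyone.
Check on the post-grant state, step by step:
  pool = (1, 1, 3, 2)
  J7: need (1, 1, 3, 1) fits (1, 1, 3, 2); releases (3, 2, 0, 0), pool now (4, 3, 3, 2)
  J8: need (1, 3, 3, 2) fits (4, 3, 3, 2); releases (2, 0, 1, 3), pool now (6, 3, 4, 5)
  J5: need (6, 2, 2, 5) fits (6, 3, 4, 5); releases (0, 4, 2, 1), pool now (6, 7, 6, 6)
  J6: need (1, 6, 5, 5) fits (6, 7, 6, 6); releases (2, 2, 1, 0), pool now (8, 9, 7, 6)


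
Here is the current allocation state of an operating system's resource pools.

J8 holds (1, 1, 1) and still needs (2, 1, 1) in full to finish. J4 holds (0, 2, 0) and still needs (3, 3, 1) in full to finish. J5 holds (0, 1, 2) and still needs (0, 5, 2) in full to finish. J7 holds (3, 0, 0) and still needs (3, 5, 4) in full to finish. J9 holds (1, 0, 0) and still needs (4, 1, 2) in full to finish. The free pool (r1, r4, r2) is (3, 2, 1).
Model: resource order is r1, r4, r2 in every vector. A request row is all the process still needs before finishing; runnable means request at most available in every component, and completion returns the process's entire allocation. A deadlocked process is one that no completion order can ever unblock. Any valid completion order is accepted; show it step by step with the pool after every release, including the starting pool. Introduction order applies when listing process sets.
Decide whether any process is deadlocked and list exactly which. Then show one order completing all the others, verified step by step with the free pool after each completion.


The deadlocked set is empty.
Key observation: the pool covers J8 at once, and every later process fits after earlier releases.
The rest can finish in the order J8, J9, J4, J5, J7. Check, step by step:
  pool = (3, 2, 1)
  J8 needs (2, 1, 1) <= (3, 2, 1) -> finishes; pool += (1, 1, 1) = (4, 3, 2)
  J9 needs (4, 1, 2) <= (4, 3, 2) -> finishes; pool += (1, 0, 0) = (5, 3, 2)
  J4 needs (3, 3, 1) <= (5, 3, 2) -> finishes; pool += (0, 2, 0) = (5, 5, 2)
  J5 needs (0, 5, 2) <= (5, 5, 2) -> finishes; pool += (0, 1, 2) = (5, 6, 4)
  J7 needs (3, 5, 4) <= (5, 6, 4) -> finishes; pool += (3, 0, 0) = (8, 6, 4)


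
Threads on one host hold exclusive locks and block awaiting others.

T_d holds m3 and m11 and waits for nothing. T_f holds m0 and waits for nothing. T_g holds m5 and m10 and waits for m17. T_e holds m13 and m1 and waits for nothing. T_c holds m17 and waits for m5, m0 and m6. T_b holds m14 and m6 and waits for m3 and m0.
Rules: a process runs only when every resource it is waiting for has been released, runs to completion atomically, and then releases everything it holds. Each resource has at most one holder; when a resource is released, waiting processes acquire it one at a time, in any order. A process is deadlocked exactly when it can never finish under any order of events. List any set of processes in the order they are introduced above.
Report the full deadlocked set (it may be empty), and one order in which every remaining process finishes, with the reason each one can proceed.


Deadlocked set: T_g and T_c.
Key observation: along T_g -> T_c -> T_g, each member waits on what the next one holds — a deadlock; no other process is dragged down with it.
One completion order for the rest: T_f, T_e, T_d, T_b.
Check, step by step:
  run T_f (it waits on nothing); releases m0
  run T_e (it waits on nothing); releases m13 and m1
  run T_d (it waits on nothing); releases m3 and m11
  run T_b (all its waits — m3 and m0 — are resolved); releases m14 and m6


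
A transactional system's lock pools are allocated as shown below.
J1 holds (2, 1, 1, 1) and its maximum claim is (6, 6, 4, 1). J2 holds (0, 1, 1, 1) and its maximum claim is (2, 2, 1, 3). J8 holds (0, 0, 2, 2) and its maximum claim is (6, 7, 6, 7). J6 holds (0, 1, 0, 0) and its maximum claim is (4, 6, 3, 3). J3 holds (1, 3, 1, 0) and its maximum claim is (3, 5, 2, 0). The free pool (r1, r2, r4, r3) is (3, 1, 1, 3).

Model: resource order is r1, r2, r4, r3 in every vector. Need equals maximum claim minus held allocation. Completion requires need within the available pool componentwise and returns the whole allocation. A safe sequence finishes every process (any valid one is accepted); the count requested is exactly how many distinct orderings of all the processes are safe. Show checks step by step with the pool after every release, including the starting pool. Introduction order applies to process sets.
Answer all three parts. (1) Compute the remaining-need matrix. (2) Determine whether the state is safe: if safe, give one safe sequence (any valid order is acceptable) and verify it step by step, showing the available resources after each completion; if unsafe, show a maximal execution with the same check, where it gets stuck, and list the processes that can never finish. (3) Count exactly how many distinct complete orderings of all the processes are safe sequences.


(1) Outstanding need per process (order r1, r2, r4, r3):
  J1: (4, 5, 3, 0)
  J2: (2, 1, 0, 2)
  J8: (6, 7, 4, 5)
  J6: (4, 5, 3, 3)
  J3: (2, 2, 1, 0)
(2) SAFE, for example via the order J2, J3, J6, J1, J8.
Key observation: the first exact fit in this order is J2 — it needs (2, 1, 0, 2) with (3, 1, 1, 3) free, meeting a requested resource to the last unit.
Walking it through:
  pool = (3, 1, 1, 3)
  run J2 (needs (2, 1, 0, 2), free (3, 1, 1, 3)); after release of (0, 1, 1, 1) the pool is (3, 2, 2, 4)
  run J3 (needs (2, 2, 1, 0), free (3, 2, 2, 4)); after release of (1, 3, 1, 0) the pool is (4, 5, 3, 4)
  run J6 (needs (4, 5, 3, 3), free (4, 5, 3, 4)); after release of (0, 1, 0, 0) the pool is (4, 6, 3, 4)
  run J1 (needs (4, 5, 3, 0), free (4, 6, 3, 4)); after release of (2, 1, 1, 1) the pool is (6, 7, 4, 5)
  run J8 (needs (6, 7, 4, 5), free (6, 7, 4, 5)); after release of (0, 0, 2, 2) the pool is (6, 7, 6, 7)
(3) Precisely 2 of the possible complete orderings are safe sequences.


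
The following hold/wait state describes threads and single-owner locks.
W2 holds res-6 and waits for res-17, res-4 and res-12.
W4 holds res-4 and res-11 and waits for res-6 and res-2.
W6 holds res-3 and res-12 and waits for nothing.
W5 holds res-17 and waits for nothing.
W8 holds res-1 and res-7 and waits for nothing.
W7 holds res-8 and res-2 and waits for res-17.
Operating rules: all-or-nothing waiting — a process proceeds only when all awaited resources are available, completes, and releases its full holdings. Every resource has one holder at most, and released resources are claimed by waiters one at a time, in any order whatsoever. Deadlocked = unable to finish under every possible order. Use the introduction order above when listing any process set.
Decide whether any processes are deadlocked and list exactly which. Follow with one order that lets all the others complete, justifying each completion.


The deadlocked set is W2 and W4.
Key observation: the loop W2 -> W4 -> W2 blocks itself forever; no other process is dragged down with it.
A valid finishing order for the others: W5, W8, W7, W6.
Verifying each step:
  W5 waits on nothing -> runs at once and releases res-17
  W8 waits on nothing -> runs at once and releases res-1 and res-7
  W7: everything it awaited (res-17) is free; runs, freeing res-8 and res-2
  W6 waits on nothing -> runs at once and releases res-3 and res-12
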